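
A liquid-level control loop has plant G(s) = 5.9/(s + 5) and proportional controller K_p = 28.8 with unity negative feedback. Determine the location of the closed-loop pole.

Closed-loop transfer function: T(s) = K_p·G(s)/(1 + K_p·G(s)) = 169.9/(s + 5 + 169.9) = 169.9/(s + 174.9).
The closed-loop pole is at s = −174.9.

s = -174.9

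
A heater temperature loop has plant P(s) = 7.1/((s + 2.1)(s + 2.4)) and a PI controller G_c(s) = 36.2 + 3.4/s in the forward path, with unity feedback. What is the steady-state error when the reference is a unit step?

0

The open loop G_c(s)P(s) has a pole at the origin (type 1), so the static position error constant is infinite and e_ss = 1/(1+∞) = 0.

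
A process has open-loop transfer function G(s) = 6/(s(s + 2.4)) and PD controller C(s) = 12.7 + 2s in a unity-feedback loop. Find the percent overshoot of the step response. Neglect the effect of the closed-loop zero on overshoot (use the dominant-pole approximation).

Forward path: (12.7 + 2s)·6/(s(s+2.4)). The closed-loop characteristic equation is s² + (2.4 + 6·2)s + 6·12.7 = 0.
That is s² + 14.4s + 76.2 = 0, so ω_n = 8.729 rad/s and ζ = 14.4/(2·8.729) = 0.8248.
%OS = 100·exp(−πζ/√(1−ζ²)) = 1.02%.

1.02%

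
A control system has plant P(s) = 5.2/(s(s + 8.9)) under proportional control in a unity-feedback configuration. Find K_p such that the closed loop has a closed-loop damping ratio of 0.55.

Closed-loop characteristic equation: s² + 8.9s + K_p·5.2 = 0.
So ω_n = √(5.2K_p) and 2ζω_n = 8.9, giving ζ = 8.9/(2√(5.2K_p)).
Setting ζ = 0.55: √(5.2K_p) = 8.9/(2·0.55) = 8.091, so K_p = 65.46/5.2 = 12.6.

K_p = 12.6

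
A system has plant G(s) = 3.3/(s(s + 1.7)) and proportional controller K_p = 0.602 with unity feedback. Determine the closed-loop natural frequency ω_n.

ω_n = 1.41 rad/s

With unity feedback the closed-loop characteristic equation is s² + 1.7s + 0.602·3.3 = s² + 1.7s + 1.987 = 0.
So ω_n² = 1.987 ⇒ ω_n = 1.409 rad/s, and ζ = 1.7/(2ω_n) = 0.603.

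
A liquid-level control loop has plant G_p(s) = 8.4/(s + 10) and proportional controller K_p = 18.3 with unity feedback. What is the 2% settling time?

T_s ≈ 0.0244 s

Closed-loop transfer function: T(s) = K_p·G_p(s)/(1 + K_p·G_p(s)) = 153.7/(s + 10 + 153.7) = 153.7/(s + 163.7).
Time constant τ = 1/163.7 = 0.006108 s, so the 2% settling time is about 4τ = 0.0244 s.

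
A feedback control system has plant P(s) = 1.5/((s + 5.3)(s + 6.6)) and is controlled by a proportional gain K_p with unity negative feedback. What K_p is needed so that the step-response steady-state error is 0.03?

K_p = 754

Steady-state error for a unit step on this type-0 loop is 1/(1 + K_p·P(0)).
P(0) = 0.04288. Require 1/(1 + K_p·0.04288) = 0.03, so 1 + 0.04288·K_p = 33.33.
K_p = (33.33 − 1)/0.04288 = 754.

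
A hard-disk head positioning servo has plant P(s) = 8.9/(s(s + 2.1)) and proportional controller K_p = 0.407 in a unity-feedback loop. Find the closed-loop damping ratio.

ζ = 0.552

With unity feedback the closed-loop characteristic equation is s² + 2.1s + 0.407·8.9 = s² + 2.1s + 3.622 = 0.
So ω_n² = 3.622 ⇒ ω_n = 1.903 rad/s, and ζ = 2.1/(2ω_n) = 0.552.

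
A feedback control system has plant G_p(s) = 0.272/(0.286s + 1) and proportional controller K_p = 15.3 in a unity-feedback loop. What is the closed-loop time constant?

Closed loop: T(s) = K_p·G_p/(1+K_p·G_p) = 4.162/(0.286s + 1 + 4.162), with pole at s = −(1 + 4.162)/0.286 = −18.05.
Closed-loop time constant τ = 1/18.05 = 0.0554 s.

τ = 0.0554 s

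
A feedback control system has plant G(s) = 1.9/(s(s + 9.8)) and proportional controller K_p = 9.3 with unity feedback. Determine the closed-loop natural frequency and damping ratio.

The closed-loop denominator is s(s+9.8) + 9.3·1.9 = s² + 9.8s + 17.67.
Matching s² + 2ζω_n s + ω_n²: ω_n = √17.67 = 4.204 rad/s and 2ζω_n = 9.8, so ζ = 9.8/(2·4.204) = 1.17.

ω_n = 4.2 rad/s, ζ = 1.17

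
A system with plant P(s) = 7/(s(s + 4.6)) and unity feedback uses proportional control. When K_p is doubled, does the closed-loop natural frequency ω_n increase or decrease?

increase

ω_n = √(7·K_p), which grows with K_p.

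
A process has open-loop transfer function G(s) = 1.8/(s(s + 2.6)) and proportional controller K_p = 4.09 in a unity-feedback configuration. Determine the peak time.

The closed-loop denominator s² + 2.6s + 7.362 gives ω_n = √7.362 = 2.713 and ζ = 2.6/(2ω_n) = 0.4791.
Damped frequency ω_d = ω_n√(1−ζ²) = 2.382 rad/s, so peak time T_p = π/ω_d = 1.32 s.

T_p = 1.32 s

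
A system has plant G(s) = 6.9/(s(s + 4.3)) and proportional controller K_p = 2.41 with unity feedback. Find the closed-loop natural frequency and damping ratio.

1 + K_p·G(s) = 0 gives s² + 4.3s + 16.63 = 0.
So ω_n² = 16.63 ⇒ ω_n = 4.078 rad/s, and ζ = 4.3/(2ω_n) = 0.527.

ω_n = 4.08 rad/s, ζ = 0.527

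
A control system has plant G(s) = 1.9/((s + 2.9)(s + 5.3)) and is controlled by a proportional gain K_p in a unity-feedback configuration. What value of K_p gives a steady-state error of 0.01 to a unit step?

K_p = 801

For a type-0 loop with proportional control, e_ss = 1/(1 + K_p·G(0)).
G(0) = 0.1236. Require 1/(1 + K_p·0.1236) = 0.01, so 1 + 0.1236·K_p = 100.
K_p = (100 − 1)/0.1236 = 801.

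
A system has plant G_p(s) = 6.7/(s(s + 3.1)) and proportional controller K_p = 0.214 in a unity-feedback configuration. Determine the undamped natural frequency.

With unity feedback the closed-loop characteristic equation is s² + 3.1s + 0.214·6.7 = s² + 3.1s + 1.434 = 0.
Matching s² + 2ζω_n s + ω_n²: ω_n = √1.434 = 1.197 rad/s and 2ζω_n = 3.1, so ζ = 3.1/(2·1.197) = 1.29.

ω_n = 1.2 rad/s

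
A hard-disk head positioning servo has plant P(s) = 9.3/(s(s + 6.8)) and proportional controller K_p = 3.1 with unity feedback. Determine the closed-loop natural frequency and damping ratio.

1 + K_p·P(s) = 0 gives s² + 6.8s + 28.83 = 0.
Matching s² + 2ζω_n s + ω_n²: ω_n = √28.83 = 5.369 rad/s and 2ζω_n = 6.8, so ζ = 6.8/(2·5.369) = 0.633.

ω_n = 5.37 rad/s, ζ = 0.633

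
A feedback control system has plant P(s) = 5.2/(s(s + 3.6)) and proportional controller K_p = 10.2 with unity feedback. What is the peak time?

T_p = 0.445 s

From 1 + K_pP(s) = 0: s² + 3.6s + 53.04 = 0 ⇒ ω_n = 7.283, ζ = 0.2472.
Damped frequency ω_d = ω_n√(1−ζ²) = 7.057 rad/s, so peak time T_p = π/ω_d = 0.445 s.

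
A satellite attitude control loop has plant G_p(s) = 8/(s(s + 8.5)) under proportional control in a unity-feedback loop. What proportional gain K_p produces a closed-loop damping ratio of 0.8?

Closed-loop characteristic equation: s² + 8.5s + K_p·8 = 0.
So ω_n = √(8K_p) and 2ζω_n = 8.5, giving ζ = 8.5/(2√(8K_p)).
Setting ζ = 0.8: √(8K_p) = 8.5/(2·0.8) = 5.312, so K_p = 28.22/8 = 3.53.

K_p = 3.53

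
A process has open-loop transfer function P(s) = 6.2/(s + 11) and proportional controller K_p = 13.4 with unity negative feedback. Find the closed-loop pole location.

s = -94.08

Closed-loop transfer function: T(s) = K_p·P(s)/(1 + K_p·P(s)) = 83.08/(s + 11 + 83.08) = 83.08/(s + 94.08).
The closed-loop pole is at s = −94.08.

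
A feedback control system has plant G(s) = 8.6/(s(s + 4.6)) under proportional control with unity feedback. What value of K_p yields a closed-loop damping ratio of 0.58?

K_p = 1.83

Closed-loop characteristic equation: s² + 4.6s + K_p·8.6 = 0.
So ω_n = √(8.6K_p) and 2ζω_n = 4.6, giving ζ = 4.6/(2√(8.6K_p)).
Setting ζ = 0.58: √(8.6K_p) = 4.6/(2·0.58) = 3.966, so K_p = 15.73/8.6 = 1.83.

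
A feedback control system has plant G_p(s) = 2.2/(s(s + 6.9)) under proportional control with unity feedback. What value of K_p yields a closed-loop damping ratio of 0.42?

K_p = 30.7

Closed-loop characteristic equation: s² + 6.9s + K_p·2.2 = 0.
So ω_n = √(2.2K_p) and 2ζω_n = 6.9, giving ζ = 6.9/(2√(2.2K_p)).
Setting ζ = 0.42: √(2.2K_p) = 6.9/(2·0.42) = 8.214, so K_p = 67.47/2.2 = 30.7.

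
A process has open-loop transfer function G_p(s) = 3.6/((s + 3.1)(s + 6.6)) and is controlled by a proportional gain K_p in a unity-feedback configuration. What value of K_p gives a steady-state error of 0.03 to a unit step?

For a type-0 loop with proportional control, e_ss = 1/(1 + K_p·G_p(0)).
G_p(0) = 0.176. Require 1/(1 + K_p·0.176) = 0.03, so 1 + 0.176·K_p = 33.33.
K_p = (33.33 − 1)/0.176 = 184.

K_p = 184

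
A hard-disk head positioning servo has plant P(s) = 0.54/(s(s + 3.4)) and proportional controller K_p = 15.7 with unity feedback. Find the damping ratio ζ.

ζ = 0.584

1 + K_p·P(s) = 0 gives s² + 3.4s + 8.478 = 0.
So ω_n² = 8.478 ⇒ ω_n = 2.912 rad/s, and ζ = 3.4/(2ω_n) = 0.584.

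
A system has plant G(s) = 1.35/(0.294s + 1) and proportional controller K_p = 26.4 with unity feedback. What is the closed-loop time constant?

Closed loop: T(s) = K_p·G/(1+K_p·G) = 35.64/(0.294s + 1 + 35.64), with pole at s = −(1 + 35.64)/0.294 = −124.6.
Closed-loop time constant τ = 1/124.6 = 0.00802 s.

τ = 0.00802 s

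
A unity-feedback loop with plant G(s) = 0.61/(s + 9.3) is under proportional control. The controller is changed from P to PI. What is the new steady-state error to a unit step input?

0

Adding integral action puts a pole at s = 0 in the forward path, raising the system type to 1; a type-1 loop has zero steady-state error to a step.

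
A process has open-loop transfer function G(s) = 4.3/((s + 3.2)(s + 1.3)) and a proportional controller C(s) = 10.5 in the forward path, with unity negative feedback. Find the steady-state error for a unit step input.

The loop is type 0. Static position error constant K_pos = C(0)·G(0) = 10.5·1.034 = 10.85.
Steady-state error to a unit step: e_ss = 1/(1+K_pos) = 1/11.85 = 0.0844.

0.0844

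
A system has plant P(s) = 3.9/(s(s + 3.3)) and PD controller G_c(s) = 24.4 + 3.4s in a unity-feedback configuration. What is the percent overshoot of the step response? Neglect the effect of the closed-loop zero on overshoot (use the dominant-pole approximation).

Forward path: (24.4 + 3.4s)·3.9/(s(s+3.3)). The closed-loop characteristic equation is s² + (3.3 + 3.9·3.4)s + 3.9·24.4 = 0.
That is s² + 16.56s + 95.16 = 0, so ω_n = 9.755 rad/s and ζ = 16.56/(2·9.755) = 0.8488.
%OS = 100·exp(−πζ/√(1−ζ²)) = 0.645%.

0.645%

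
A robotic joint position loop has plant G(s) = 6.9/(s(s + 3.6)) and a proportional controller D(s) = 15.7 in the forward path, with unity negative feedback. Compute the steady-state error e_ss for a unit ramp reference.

The loop has one pole at the origin (type 1). Velocity error constant K_v = lim_{s→0} s·D(s)G(s) = 15.7·6.9/3.6 = 30.09.
Steady-state error to a unit ramp: e_ss = 1/K_v = 0.0332.

0.0332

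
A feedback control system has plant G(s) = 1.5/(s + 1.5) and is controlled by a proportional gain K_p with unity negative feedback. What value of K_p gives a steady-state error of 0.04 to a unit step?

The loop is type 0, so e_ss(step) = 1/(1 + K_pos) with K_pos = K_p·G(0).
G(0) = 1. Require 1/(1 + K_p·1) = 0.04, so 1 + 1·K_p = 25.
K_p = (25 − 1)/1 = 24.

K_p = 24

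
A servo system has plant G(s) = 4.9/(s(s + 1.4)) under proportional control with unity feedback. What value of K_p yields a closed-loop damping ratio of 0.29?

K_p = 1.19

Closed-loop characteristic equation: s² + 1.4s + K_p·4.9 = 0.
So ω_n = √(4.9K_p) and 2ζω_n = 1.4, giving ζ = 1.4/(2√(4.9K_p)).
Setting ζ = 0.29: √(4.9K_p) = 1.4/(2·0.29) = 2.414, so K_p = 5.826/4.9 = 1.19.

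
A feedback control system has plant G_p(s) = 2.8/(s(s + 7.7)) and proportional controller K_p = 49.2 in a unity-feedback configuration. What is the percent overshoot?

Closed-loop characteristic equation: s² + 7.7s + 137.8 = 0, so ω_n = 11.74 rad/s and ζ = 7.7/(2·11.74) = 0.328.
%OS = 100·exp(−πζ/√(1−ζ²)) = 100·exp(−π·0.328/√0.8924) = 33.6%.

33.6%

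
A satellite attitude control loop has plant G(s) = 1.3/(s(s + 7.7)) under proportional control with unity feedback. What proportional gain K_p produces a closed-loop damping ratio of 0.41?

K_p = 67.8

Closed-loop characteristic equation: s² + 7.7s + K_p·1.3 = 0.
So ω_n = √(1.3K_p) and 2ζω_n = 7.7, giving ζ = 7.7/(2√(1.3K_p)).
Setting ζ = 0.41: √(1.3K_p) = 7.7/(2·0.41) = 9.39, so K_p = 88.18/1.3 = 67.8.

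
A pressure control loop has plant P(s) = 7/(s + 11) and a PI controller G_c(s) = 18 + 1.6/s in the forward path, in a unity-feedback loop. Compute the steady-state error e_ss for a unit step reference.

The open loop G_c(s)P(s) has a pole at the origin (type 1), so the static position error constant is infinite and e_ss = 1/(1+∞) = 0.

0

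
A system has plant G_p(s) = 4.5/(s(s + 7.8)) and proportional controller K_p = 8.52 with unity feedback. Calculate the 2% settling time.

T_s ≈ 1.03 s

Closed-loop characteristic equation: s² + 7.8s + 38.34 = 0, so ω_n = 6.192 rad/s and ζ = 7.8/(2·6.192) = 0.6299.
2% settling time T_s ≈ 4/(ζω_n) = 4/3.9 = 1.03 s.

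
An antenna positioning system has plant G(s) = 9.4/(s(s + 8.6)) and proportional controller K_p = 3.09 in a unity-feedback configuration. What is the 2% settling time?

Closed-loop characteristic equation: s² + 8.6s + 29.05 = 0, so ω_n = 5.389 rad/s and ζ = 8.6/(2·5.389) = 0.7979.
2% settling time T_s ≈ 4/(ζω_n) = 4/4.3 = 0.93 s.

T_s ≈ 0.93 s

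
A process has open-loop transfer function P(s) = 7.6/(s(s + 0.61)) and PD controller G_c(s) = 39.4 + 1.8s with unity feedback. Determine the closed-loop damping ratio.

Forward path: (39.4 + 1.8s)·7.6/(s(s+0.61)). The closed-loop characteristic equation is s² + (0.61 + 7.6·1.8)s + 7.6·39.4 = 0.
That is s² + 14.29s + 299.4 = 0, so ω_n = 17.3 rad/s and ζ = 14.29/(2·17.3) = 0.4129.

ζ = 0.413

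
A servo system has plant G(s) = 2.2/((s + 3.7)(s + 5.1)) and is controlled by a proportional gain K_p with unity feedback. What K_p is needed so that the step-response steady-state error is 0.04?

K_p = 206

The loop is type 0, so e_ss(step) = 1/(1 + K_pos) with K_pos = K_p·G(0).
G(0) = 0.1166. Require 1/(1 + K_p·0.1166) = 0.04, so 1 + 0.1166·K_p = 25.
K_p = (25 − 1)/0.1166 = 206.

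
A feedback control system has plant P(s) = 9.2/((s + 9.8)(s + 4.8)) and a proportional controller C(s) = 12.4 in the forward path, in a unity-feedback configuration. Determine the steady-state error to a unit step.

The loop is type 0. Static position error constant K_pos = C(0)·P(0) = 12.4·0.1956 = 2.425.
Steady-state error to a unit step: e_ss = 1/(1+K_pos) = 1/3.425 = 0.292.

0.292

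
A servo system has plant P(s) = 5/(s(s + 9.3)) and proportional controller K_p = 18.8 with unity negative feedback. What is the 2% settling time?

T_s ≈ 0.86 s

Closed-loop characteristic equation: s² + 9.3s + 94 = 0, so ω_n = 9.695 rad/s and ζ = 9.3/(2·9.695) = 0.4796.
2% settling time T_s ≈ 4/(ζω_n) = 4/4.65 = 0.86 s.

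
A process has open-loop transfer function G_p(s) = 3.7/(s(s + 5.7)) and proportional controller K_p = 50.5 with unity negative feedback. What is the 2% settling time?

The closed-loop denominator s² + 5.7s + 186.9 gives ω_n = √186.9 = 13.67 and ζ = 5.7/(2ω_n) = 0.2085.
2% settling time T_s ≈ 4/(ζω_n) = 4/2.85 = 1.4 s.

T_s ≈ 1.4 s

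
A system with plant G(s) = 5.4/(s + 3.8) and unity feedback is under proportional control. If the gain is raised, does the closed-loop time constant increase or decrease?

Closed-loop pole is at s = −(3.8+K_p·5.4); larger K_p moves it further left, so τ = 1/(3.8+K_p·5.4) decreases.

decrease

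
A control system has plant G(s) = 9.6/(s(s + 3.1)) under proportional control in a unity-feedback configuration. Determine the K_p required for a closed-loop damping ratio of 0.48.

Closed-loop characteristic equation: s² + 3.1s + K_p·9.6 = 0.
So ω_n = √(9.6K_p) and 2ζω_n = 3.1, giving ζ = 3.1/(2√(9.6K_p)).
Setting ζ = 0.48: √(9.6K_p) = 3.1/(2·0.48) = 3.229, so K_p = 10.43/9.6 = 1.09.

K_p = 1.09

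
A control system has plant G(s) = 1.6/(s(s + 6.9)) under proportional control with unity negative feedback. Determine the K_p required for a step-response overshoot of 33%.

From %OS = 100·exp(−πζ/√(1−ζ²)) = 33%, ζ = −ln(0.33)/√(π²+ln²(0.33)) = 0.3328.
Characteristic equation s² + 6.9s + 1.6K_p = 0 gives ζ = 6.9/(2√(1.6K_p)).
Setting ζ = 0.3328: √(1.6K_p) = 6.9/(2·0.3328) = 10.37, so K_p = 107.5/1.6 = 67.2.

K_p = 67.2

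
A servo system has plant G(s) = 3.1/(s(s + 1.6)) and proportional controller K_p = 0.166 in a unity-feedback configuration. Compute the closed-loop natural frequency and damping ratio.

1 + K_p·G(s) = 0 gives s² + 1.6s + 0.5146 = 0.
Matching s² + 2ζω_n s + ω_n²: ω_n = √0.5146 = 0.7174 rad/s and 2ζω_n = 1.6, so ζ = 1.6/(2·0.7174) = 1.12.

ω_n = 0.717 rad/s, ζ = 1.12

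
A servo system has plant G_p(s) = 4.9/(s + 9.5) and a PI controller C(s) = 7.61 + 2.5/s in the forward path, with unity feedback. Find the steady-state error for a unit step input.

0

The open loop C(s)G_p(s) has a pole at the origin (type 1), so the static position error constant is infinite and e_ss = 1/(1+∞) = 0.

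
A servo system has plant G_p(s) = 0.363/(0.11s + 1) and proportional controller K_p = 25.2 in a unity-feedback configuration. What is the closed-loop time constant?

Closed loop: T(s) = K_p·G_p/(1+K_p·G_p) = 9.148/(0.11s + 1 + 9.148), with pole at s = −(1 + 9.148)/0.11 = −92.25.
Closed-loop time constant τ = 1/92.25 = 0.0108 s.

τ = 0.0108 s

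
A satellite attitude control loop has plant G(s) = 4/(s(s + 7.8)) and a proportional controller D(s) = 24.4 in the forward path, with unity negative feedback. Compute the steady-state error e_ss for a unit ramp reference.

0.0799

The loop has one pole at the origin (type 1). Velocity error constant K_v = lim_{s→0} s·D(s)G(s) = 24.4·4/7.8 = 12.51.
Steady-state error to a unit ramp: e_ss = 1/K_v = 0.0799.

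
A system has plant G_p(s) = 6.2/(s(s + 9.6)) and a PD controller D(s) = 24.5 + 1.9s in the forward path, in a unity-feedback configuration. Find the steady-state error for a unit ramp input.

0.0632

The loop has one pole at the origin (type 1). Velocity error constant K_v = lim_{s→0} s·D(s)G_p(s) = 24.5·6.2/9.6 = 15.82.
Steady-state error to a unit ramp: e_ss = 1/K_v = 0.0632.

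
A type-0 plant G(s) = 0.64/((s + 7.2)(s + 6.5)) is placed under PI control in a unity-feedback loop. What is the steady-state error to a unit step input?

0

The PI controller's integrator makes the forward path type 1, so e_ss to a step is zero.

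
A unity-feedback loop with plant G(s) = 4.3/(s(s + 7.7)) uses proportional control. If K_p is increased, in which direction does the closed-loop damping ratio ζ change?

decrease

ζ = 7.7/(2√(4.3K_p)); increasing K_p raises the denominator, so ζ falls.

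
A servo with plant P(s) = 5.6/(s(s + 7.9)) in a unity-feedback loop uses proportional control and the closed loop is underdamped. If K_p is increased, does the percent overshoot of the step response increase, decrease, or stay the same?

increase

Characteristic equation s² + 7.9s + K_p·5.6 = 0: raising K_p raises ω_n while 2ζω_n = 7.9 is fixed, so ζ falls and overshoot grows.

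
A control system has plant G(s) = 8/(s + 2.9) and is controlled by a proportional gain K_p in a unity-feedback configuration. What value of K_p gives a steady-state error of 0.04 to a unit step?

For a type-0 loop with proportional control, e_ss = 1/(1 + K_p·G(0)).
G(0) = 2.759. Require 1/(1 + K_p·2.759) = 0.04, so 1 + 2.759·K_p = 25.
K_p = (25 − 1)/2.759 = 8.7.

K_p = 8.7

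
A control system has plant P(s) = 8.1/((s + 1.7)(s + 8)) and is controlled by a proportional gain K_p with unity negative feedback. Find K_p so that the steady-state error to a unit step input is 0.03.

For a type-0 loop with proportional control, e_ss = 1/(1 + K_p·P(0)).
P(0) = 0.5956. Require 1/(1 + K_p·0.5956) = 0.03, so 1 + 0.5956·K_p = 33.33.
K_p = (33.33 − 1)/0.5956 = 54.3.

K_p = 54.3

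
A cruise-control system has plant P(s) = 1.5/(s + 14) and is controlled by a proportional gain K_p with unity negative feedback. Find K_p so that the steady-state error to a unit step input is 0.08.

K_p = 107

The loop is type 0, so e_ss(step) = 1/(1 + K_pos) with K_pos = K_p·P(0).
P(0) = 0.1071. Require 1/(1 + K_p·0.1071) = 0.08, so 1 + 0.1071·K_p = 12.5.
K_p = (12.5 − 1)/0.1071 = 107.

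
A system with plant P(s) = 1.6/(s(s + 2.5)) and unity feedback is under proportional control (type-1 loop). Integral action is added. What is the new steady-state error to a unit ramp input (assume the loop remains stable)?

0

The integrator raises the loop to type 2, so K_v → ∞ and e_ss to a ramp is zero.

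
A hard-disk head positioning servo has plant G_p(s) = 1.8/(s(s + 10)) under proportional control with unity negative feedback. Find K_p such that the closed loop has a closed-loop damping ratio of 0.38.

Closed-loop characteristic equation: s² + 10s + K_p·1.8 = 0.
So ω_n = √(1.8K_p) and 2ζω_n = 10, giving ζ = 10/(2√(1.8K_p)).
Setting ζ = 0.38: √(1.8K_p) = 10/(2·0.38) = 13.16, so K_p = 173.1/1.8 = 96.2.

K_p = 96.2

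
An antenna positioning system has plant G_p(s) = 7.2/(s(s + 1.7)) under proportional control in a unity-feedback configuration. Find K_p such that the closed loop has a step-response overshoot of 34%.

K_p = 0.951

From %OS = 100·exp(−πζ/√(1−ζ²)) = 34%, ζ = −ln(0.34)/√(π²+ln²(0.34)) = 0.3248.
Characteristic equation s² + 1.7s + 7.2K_p = 0 gives ζ = 1.7/(2√(7.2K_p)).
Setting ζ = 0.3248: √(7.2K_p) = 1.7/(2·0.3248) = 2.617, so K_p = 6.85/7.2 = 0.951.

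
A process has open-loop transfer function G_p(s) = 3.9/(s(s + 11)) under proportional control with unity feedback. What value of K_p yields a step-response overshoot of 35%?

K_p = 77.2

From %OS = 100·exp(−πζ/√(1−ζ²)) = 35%, ζ = −ln(0.35)/√(π²+ln²(0.35)) = 0.3169.
Characteristic equation s² + 11s + 3.9K_p = 0 gives ζ = 11/(2√(3.9K_p)).
Setting ζ = 0.3169: √(3.9K_p) = 11/(2·0.3169) = 17.35, so K_p = 301.1/3.9 = 77.2.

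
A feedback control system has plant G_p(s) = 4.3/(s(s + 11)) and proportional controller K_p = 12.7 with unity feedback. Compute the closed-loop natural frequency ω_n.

The closed-loop denominator is s(s+11) + 12.7·4.3 = s² + 11s + 54.61.
Matching s² + 2ζω_n s + ω_n²: ω_n = √54.61 = 7.39 rad/s and 2ζω_n = 11, so ζ = 11/(2·7.39) = 0.744.

ω_n = 7.39 rad/s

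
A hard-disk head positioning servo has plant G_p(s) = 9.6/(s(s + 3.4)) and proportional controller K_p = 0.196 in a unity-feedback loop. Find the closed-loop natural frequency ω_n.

The closed-loop denominator is s(s+3.4) + 0.196·9.6 = s² + 3.4s + 1.882.
So ω_n² = 1.882 ⇒ ω_n = 1.372 rad/s, and ζ = 3.4/(2ω_n) = 1.24.

ω_n = 1.37 rad/s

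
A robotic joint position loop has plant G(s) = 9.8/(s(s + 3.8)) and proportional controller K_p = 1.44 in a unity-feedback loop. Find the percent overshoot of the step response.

15.9%

The closed-loop denominator s² + 3.8s + 14.11 gives ω_n = √14.11 = 3.757 and ζ = 3.8/(2ω_n) = 0.5058.
%OS = 100·exp(−πζ/√(1−ζ²)) = 100·exp(−π·0.5058/√0.7442) = 15.9%.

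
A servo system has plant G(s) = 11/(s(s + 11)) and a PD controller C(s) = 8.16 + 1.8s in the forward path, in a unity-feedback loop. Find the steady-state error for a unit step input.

0

The open loop C(s)G(s) has a pole at the origin (type 1), so the static position error constant is infinite and e_ss = 1/(1+∞) = 0.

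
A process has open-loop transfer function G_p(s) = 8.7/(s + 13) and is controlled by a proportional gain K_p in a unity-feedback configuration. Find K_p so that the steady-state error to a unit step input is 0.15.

For a type-0 loop with proportional control, e_ss = 1/(1 + K_p·G_p(0)).
G_p(0) = 0.6692. Require 1/(1 + K_p·0.6692) = 0.15, so 1 + 0.6692·K_p = 6.667.
K_p = (6.667 − 1)/0.6692 = 8.47.

K_p = 8.47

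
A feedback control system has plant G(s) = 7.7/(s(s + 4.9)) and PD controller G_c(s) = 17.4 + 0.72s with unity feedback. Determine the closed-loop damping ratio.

Forward path: (17.4 + 0.72s)·7.7/(s(s+4.9)). The closed-loop characteristic equation is s² + (4.9 + 7.7·0.72)s + 7.7·17.4 = 0.
That is s² + 10.44s + 134 = 0, so ω_n = 11.57 rad/s and ζ = 10.44/(2·11.57) = 0.4511.

ζ = 0.451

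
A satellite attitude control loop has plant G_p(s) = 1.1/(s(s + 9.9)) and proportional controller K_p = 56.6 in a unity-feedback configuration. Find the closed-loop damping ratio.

The closed-loop denominator is s(s+9.9) + 56.6·1.1 = s² + 9.9s + 62.26.
Matching s² + 2ζω_n s + ω_n²: ω_n = √62.26 = 7.891 rad/s and 2ζω_n = 9.9, so ζ = 9.9/(2·7.891) = 0.627.

ζ = 0.627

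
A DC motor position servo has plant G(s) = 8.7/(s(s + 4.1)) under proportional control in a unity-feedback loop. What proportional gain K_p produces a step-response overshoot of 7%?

From %OS = 100·exp(−πζ/√(1−ζ²)) = 7%, ζ = −ln(0.07)/√(π²+ln²(0.07)) = 0.6461.
Characteristic equation s² + 4.1s + 8.7K_p = 0 gives ζ = 4.1/(2√(8.7K_p)).
Setting ζ = 0.6461: √(8.7K_p) = 4.1/(2·0.6461) = 3.173, so K_p = 10.07/8.7 = 1.16.

K_p = 1.16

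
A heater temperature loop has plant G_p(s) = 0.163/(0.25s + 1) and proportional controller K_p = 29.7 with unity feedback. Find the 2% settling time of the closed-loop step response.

Closed loop: T(s) = K_p·G_p/(1+K_p·G_p) = 4.841/(0.25s + 1 + 4.841), with pole at s = −(1 + 4.841)/0.25 = −23.36.
τ = 1/23.36 = 0.0428 s, so 2% settling time ≈ 4τ = 0.171 s.

T_s ≈ 0.171 s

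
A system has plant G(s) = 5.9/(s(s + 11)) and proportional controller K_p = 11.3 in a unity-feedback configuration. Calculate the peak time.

T_p = 0.521 s

Closed-loop characteristic equation: s² + 11s + 66.67 = 0, so ω_n = 8.165 rad/s and ζ = 11/(2·8.165) = 0.6736.
Damped frequency ω_d = ω_n√(1−ζ²) = 6.035 rad/s, so peak time T_p = π/ω_d = 0.521 s.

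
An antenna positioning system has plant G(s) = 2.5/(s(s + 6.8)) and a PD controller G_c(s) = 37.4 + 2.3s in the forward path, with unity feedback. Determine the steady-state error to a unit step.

0

The open loop G_c(s)G(s) has a pole at the origin (type 1), so the static position error constant is infinite and e_ss = 1/(1+∞) = 0.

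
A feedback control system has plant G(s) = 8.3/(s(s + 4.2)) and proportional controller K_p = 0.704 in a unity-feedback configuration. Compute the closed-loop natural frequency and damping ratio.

ω_n = 2.42 rad/s, ζ = 0.869

1 + K_p·G(s) = 0 gives s² + 4.2s + 5.843 = 0.
Matching s² + 2ζω_n s + ω_n²: ω_n = √5.843 = 2.417 rad/s and 2ζω_n = 4.2, so ζ = 4.2/(2·2.417) = 0.869.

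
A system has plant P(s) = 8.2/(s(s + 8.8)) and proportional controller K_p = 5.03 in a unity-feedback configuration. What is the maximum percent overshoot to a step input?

Closed-loop characteristic equation: s² + 8.8s + 41.25 = 0, so ω_n = 6.422 rad/s and ζ = 8.8/(2·6.422) = 0.6851.
%OS = 100·exp(−πζ/√(1−ζ²)) = 100·exp(−π·0.6851/√0.5306) = 5.21%.

5.21%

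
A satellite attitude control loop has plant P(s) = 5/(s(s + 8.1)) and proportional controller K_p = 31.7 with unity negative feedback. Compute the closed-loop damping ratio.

The closed-loop denominator is s(s+8.1) + 31.7·5 = s² + 8.1s + 158.5.
Matching s² + 2ζω_n s + ω_n²: ω_n = √158.5 = 12.59 rad/s and 2ζω_n = 8.1, so ζ = 8.1/(2·12.59) = 0.322.

ζ = 0.322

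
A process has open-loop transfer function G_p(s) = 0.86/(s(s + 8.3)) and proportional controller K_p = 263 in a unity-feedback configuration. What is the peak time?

T_p = 0.217 s

From 1 + K_pG_p(s) = 0: s² + 8.3s + 226.2 = 0 ⇒ ω_n = 15.04, ζ = 0.2759.
Damped frequency ω_d = ω_n√(1−ζ²) = 14.46 rad/s, so peak time T_p = π/ω_d = 0.217 s.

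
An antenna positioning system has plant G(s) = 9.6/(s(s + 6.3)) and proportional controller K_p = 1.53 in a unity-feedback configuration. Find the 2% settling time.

Closed-loop characteristic equation: s² + 6.3s + 14.69 = 0, so ω_n = 3.832 rad/s and ζ = 6.3/(2·3.832) = 0.8219.
2% settling time T_s ≈ 4/(ζω_n) = 4/3.15 = 1.27 s.

T_s ≈ 1.27 s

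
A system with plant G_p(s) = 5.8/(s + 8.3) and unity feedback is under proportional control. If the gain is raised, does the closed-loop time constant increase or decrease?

Closed-loop pole is at s = −(8.3+K_p·5.8); larger K_p moves it further left, so τ = 1/(8.3+K_p·5.8) decreases.

decrease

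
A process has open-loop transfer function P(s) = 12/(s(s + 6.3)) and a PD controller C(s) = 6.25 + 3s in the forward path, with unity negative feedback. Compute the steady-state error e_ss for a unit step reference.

The open loop C(s)P(s) has a pole at the origin (type 1), so the static position error constant is infinite and e_ss = 1/(1+∞) = 0.

0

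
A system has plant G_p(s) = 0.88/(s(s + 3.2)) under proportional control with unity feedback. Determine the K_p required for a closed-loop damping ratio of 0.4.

Closed-loop characteristic equation: s² + 3.2s + K_p·0.88 = 0.
So ω_n = √(0.88K_p) and 2ζω_n = 3.2, giving ζ = 3.2/(2√(0.88K_p)).
Setting ζ = 0.4: √(0.88K_p) = 3.2/(2·0.4) = 4, so K_p = 16/0.88 = 18.2.

K_p = 18.2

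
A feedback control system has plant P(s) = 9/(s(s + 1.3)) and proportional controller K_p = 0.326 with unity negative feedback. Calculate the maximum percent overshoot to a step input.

From 1 + K_pP(s) = 0: s² + 1.3s + 2.934 = 0 ⇒ ω_n = 1.713, ζ = 0.3795.
%OS = 100·exp(−πζ/√(1−ζ²)) = 100·exp(−π·0.3795/√0.856) = 27.6%.

27.6%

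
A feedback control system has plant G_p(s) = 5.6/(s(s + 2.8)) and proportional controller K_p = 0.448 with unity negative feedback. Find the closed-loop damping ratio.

1 + K_p·G_p(s) = 0 gives s² + 2.8s + 2.509 = 0.
So ω_n² = 2.509 ⇒ ω_n = 1.584 rad/s, and ζ = 2.8/(2ω_n) = 0.884.

ζ = 0.884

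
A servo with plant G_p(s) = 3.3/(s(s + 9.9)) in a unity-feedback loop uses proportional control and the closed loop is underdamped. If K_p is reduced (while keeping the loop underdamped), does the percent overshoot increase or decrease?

ζ = 9.9/(2√(3.3K_p)) rises as K_p falls; higher damping means less overshoot.

decrease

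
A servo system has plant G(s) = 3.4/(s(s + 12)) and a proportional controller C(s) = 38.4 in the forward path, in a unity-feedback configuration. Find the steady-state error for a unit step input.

The open loop C(s)G(s) has a pole at the origin (type 1), so the static position error constant is infinite and e_ss = 1/(1+∞) = 0.

0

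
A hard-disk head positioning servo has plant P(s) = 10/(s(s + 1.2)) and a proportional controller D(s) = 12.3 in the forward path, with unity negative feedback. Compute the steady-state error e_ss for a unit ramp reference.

The loop has one pole at the origin (type 1). Velocity error constant K_v = lim_{s→0} s·D(s)P(s) = 12.3·10/1.2 = 102.5.
Steady-state error to a unit ramp: e_ss = 1/K_v = 0.00976.

0.00976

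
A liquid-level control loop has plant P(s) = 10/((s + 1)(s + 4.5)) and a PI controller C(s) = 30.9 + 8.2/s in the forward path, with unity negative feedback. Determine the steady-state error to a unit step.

0

The open loop C(s)P(s) has a pole at the origin (type 1), so the static position error constant is infinite and e_ss = 1/(1+∞) = 0.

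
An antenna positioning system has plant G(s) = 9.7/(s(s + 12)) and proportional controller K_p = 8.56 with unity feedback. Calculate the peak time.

T_p = 0.458 s

Closed-loop characteristic equation: s² + 12s + 83.03 = 0, so ω_n = 9.112 rad/s and ζ = 12/(2·9.112) = 0.6585.
Damped frequency ω_d = ω_n√(1−ζ²) = 6.858 rad/s, so peak time T_p = π/ω_d = 0.458 s.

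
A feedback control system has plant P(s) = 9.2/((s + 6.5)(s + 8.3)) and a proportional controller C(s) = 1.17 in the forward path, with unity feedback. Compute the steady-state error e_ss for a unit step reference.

The loop is type 0. Static position error constant K_pos = C(0)·P(0) = 1.17·0.1705 = 0.1995.
Steady-state error to a unit step: e_ss = 1/(1+K_pos) = 1/1.2 = 0.834.

0.834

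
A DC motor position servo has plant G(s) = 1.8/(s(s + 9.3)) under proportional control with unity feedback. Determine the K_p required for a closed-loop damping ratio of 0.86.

Closed-loop characteristic equation: s² + 9.3s + K_p·1.8 = 0.
So ω_n = √(1.8K_p) and 2ζω_n = 9.3, giving ζ = 9.3/(2√(1.8K_p)).
Setting ζ = 0.86: √(1.8K_p) = 9.3/(2·0.86) = 5.407, so K_p = 29.24/1.8 = 16.2.

K_p = 16.2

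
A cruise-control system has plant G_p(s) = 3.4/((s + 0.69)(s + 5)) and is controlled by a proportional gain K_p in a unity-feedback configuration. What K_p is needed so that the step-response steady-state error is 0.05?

The loop is type 0, so e_ss(step) = 1/(1 + K_pos) with K_pos = K_p·G_p(0).
G_p(0) = 0.9855. Require 1/(1 + K_p·0.9855) = 0.05, so 1 + 0.9855·K_p = 20.
K_p = (20 − 1)/0.9855 = 19.3.

K_p = 19.3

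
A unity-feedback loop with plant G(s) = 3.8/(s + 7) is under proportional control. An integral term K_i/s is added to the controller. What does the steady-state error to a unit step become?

Adding integral action puts a pole at s = 0 in the forward path, raising the system type to 1; a type-1 loop has zero steady-state error to a step.

0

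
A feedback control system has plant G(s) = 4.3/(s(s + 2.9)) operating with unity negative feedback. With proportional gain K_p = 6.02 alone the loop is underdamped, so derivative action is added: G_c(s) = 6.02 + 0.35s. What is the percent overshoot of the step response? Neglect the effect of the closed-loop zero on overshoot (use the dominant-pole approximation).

Forward path: (6.02 + 0.35s)·4.3/(s(s+2.9)). The closed-loop characteristic equation is s² + (2.9 + 4.3·0.35)s + 4.3·6.02 = 0.
That is s² + 4.405s + 25.89 = 0, so ω_n = 5.088 rad/s and ζ = 4.405/(2·5.088) = 0.4329.
%OS = 100·exp(−πζ/√(1−ζ²)) = 22.1%.

22.1%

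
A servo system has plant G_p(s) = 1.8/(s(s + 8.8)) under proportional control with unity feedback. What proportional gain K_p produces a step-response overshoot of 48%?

From %OS = 100·exp(−πζ/√(1−ζ²)) = 48%, ζ = −ln(0.48)/√(π²+ln²(0.48)) = 0.2275.
Characteristic equation s² + 8.8s + 1.8K_p = 0 gives ζ = 8.8/(2√(1.8K_p)).
Setting ζ = 0.2275: √(1.8K_p) = 8.8/(2·0.2275) = 19.34, so K_p = 374.1/1.8 = 208.

K_p = 208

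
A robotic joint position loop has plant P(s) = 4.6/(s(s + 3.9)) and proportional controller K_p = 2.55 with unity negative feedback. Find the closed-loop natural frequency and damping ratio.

With unity feedback the closed-loop characteristic equation is s² + 3.9s + 2.55·4.6 = s² + 3.9s + 11.73 = 0.
So ω_n² = 11.73 ⇒ ω_n = 3.425 rad/s, and ζ = 3.9/(2ω_n) = 0.569.

ω_n = 3.42 rad/s, ζ = 0.569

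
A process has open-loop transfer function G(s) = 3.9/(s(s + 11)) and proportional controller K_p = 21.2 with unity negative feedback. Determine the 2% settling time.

Closed-loop characteristic equation: s² + 11s + 82.68 = 0, so ω_n = 9.093 rad/s and ζ = 11/(2·9.093) = 0.6049.
2% settling time T_s ≈ 4/(ζω_n) = 4/5.5 = 0.727 s.

T_s ≈ 0.727 s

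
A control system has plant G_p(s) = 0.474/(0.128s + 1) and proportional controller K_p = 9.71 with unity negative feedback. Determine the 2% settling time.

T_s ≈ 0.0914 s

Closed loop: T(s) = K_p·G_p/(1+K_p·G_p) = 4.603/(0.128s + 1 + 4.603), with pole at s = −(1 + 4.603)/0.128 = −43.77.
τ = 1/43.77 = 0.02285 s, so 2% settling time ≈ 4τ = 0.0914 s.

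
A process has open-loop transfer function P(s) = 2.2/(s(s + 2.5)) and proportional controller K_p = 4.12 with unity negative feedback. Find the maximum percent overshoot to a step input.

Closed-loop characteristic equation: s² + 2.5s + 9.064 = 0, so ω_n = 3.011 rad/s and ζ = 2.5/(2·3.011) = 0.4152.
%OS = 100·exp(−πζ/√(1−ζ²)) = 100·exp(−π·0.4152/√0.8276) = 23.8%.

23.8%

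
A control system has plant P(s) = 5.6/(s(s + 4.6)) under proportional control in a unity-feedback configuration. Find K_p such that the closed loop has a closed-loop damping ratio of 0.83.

Closed-loop characteristic equation: s² + 4.6s + K_p·5.6 = 0.
So ω_n = √(5.6K_p) and 2ζω_n = 4.6, giving ζ = 4.6/(2√(5.6K_p)).
Setting ζ = 0.83: √(5.6K_p) = 4.6/(2·0.83) = 2.771, so K_p = 7.679/5.6 = 1.37.

K_p = 1.37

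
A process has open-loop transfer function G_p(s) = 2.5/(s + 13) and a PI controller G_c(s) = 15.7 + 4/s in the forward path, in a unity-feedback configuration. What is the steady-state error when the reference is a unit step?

0

The open loop G_c(s)G_p(s) has a pole at the origin (type 1), so the static position error constant is infinite and e_ss = 1/(1+∞) = 0.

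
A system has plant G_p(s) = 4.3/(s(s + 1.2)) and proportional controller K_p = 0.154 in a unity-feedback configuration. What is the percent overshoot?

Closed-loop characteristic equation: s² + 1.2s + 0.6622 = 0, so ω_n = 0.8138 rad/s and ζ = 1.2/(2·0.8138) = 0.7373.
%OS = 100·exp(−πζ/√(1−ζ²)) = 100·exp(−π·0.7373/√0.4564) = 3.24%.

3.24%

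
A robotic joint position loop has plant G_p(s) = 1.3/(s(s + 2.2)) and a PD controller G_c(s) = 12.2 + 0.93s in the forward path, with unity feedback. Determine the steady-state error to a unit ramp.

The loop has one pole at the origin (type 1). Velocity error constant K_v = lim_{s→0} s·G_c(s)G_p(s) = 12.2·1.3/2.2 = 7.209.
Steady-state error to a unit ramp: e_ss = 1/K_v = 0.139.

0.139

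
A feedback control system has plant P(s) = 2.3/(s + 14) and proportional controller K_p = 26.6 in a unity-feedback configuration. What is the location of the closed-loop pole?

s = -75.18

Closed-loop transfer function: T(s) = K_p·P(s)/(1 + K_p·P(s)) = 61.18/(s + 14 + 61.18) = 61.18/(s + 75.18).
The closed-loop pole is at s = −75.18.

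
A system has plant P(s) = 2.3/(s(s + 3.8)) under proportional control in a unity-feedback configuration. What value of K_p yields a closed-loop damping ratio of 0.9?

K_p = 1.94

Closed-loop characteristic equation: s² + 3.8s + K_p·2.3 = 0.
So ω_n = √(2.3K_p) and 2ζω_n = 3.8, giving ζ = 3.8/(2√(2.3K_p)).
Setting ζ = 0.9: √(2.3K_p) = 3.8/(2·0.9) = 2.111, so K_p = 4.457/2.3 = 1.94.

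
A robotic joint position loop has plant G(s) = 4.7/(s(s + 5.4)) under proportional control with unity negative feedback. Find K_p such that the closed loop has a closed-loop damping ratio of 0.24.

K_p = 26.9

Closed-loop characteristic equation: s² + 5.4s + K_p·4.7 = 0.
So ω_n = √(4.7K_p) and 2ζω_n = 5.4, giving ζ = 5.4/(2√(4.7K_p)).
Setting ζ = 0.24: √(4.7K_p) = 5.4/(2·0.24) = 11.25, so K_p = 126.6/4.7 = 26.9.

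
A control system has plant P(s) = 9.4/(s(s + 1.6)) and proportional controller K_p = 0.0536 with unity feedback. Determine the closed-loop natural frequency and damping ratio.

The closed-loop denominator is s(s+1.6) + 0.0536·9.4 = s² + 1.6s + 0.5038.
Matching s² + 2ζω_n s + ω_n²: ω_n = √0.5038 = 0.7098 rad/s and 2ζω_n = 1.6, so ζ = 1.6/(2·0.7098) = 1.13.

ω_n = 0.71 rad/s, ζ = 1.13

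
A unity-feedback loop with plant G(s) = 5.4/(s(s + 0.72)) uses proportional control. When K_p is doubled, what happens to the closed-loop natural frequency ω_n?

ω_n = √(5.4·K_p), which grows with K_p.

increase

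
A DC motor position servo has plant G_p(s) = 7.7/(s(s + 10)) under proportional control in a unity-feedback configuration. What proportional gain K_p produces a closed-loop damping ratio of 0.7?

Closed-loop characteristic equation: s² + 10s + K_p·7.7 = 0.
So ω_n = √(7.7K_p) and 2ζω_n = 10, giving ζ = 10/(2√(7.7K_p)).
Setting ζ = 0.7: √(7.7K_p) = 10/(2·0.7) = 7.143, so K_p = 51.02/7.7 = 6.63.

K_p = 6.63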